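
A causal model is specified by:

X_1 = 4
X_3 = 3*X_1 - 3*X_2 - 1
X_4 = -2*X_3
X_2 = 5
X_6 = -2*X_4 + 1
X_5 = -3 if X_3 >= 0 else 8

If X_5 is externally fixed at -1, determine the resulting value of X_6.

The intervention breaks the incoming arrows to X_5: X_5 = -3 if X_3 >= 0 else 8 no longer applies, and X_5 = -1.
Since X_6 is not a descendant of the intervened variable, it is unaffected.
X_3 = 3*X_1 - 3*X_2 - 1  [with X_1=4, X_2=5]  = -4
X_4 = -2*X_3  [with X_3=-4]  = 8
X_6 = -2*X_4 + 1  [with X_4=8]  = -15

-15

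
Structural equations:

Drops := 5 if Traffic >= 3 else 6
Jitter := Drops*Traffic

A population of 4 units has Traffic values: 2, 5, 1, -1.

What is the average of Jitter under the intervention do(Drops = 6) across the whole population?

do(Drops=6) breaks Drops's dependence on Traffic. With Drops=6 fixed, Jitter across the units is 12, 30, 6, -6, mean 10.5.

10.5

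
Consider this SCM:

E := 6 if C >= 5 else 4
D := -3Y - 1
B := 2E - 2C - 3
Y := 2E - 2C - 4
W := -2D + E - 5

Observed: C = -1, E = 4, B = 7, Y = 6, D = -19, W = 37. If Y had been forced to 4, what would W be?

25

Under do(Y=4), the mechanism Y := 2E - 2C - 4 is discarded; Y is fixed at 4.
E = 6 if C >= 5 else 4  [with C=-1]  = 4
D = -3Y - 1  [with Y=4]  = -13
W = -2D + E - 5  [with D=-13, E=4]  = 25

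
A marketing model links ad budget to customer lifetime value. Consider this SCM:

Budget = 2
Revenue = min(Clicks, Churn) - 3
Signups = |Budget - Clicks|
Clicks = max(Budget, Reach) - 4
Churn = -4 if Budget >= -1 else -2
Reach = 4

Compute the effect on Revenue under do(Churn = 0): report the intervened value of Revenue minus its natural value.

The intervention breaks the incoming arrows to Churn: Churn = -4 if Budget >= -1 else -2 no longer applies, and Churn = 0.
Clicks = max(Budget, Reach) - 4  [with Budget=2, Reach=4]  = 0
Revenue = min(Clicks, Churn) - 3  [with Clicks=0, Churn=0]  = -3
Without intervention: Clicks = max(Budget, Reach) - 4  [with Budget=2, Reach=4]  = 0; Churn = -4 if Budget >= -1 else -2  [with Budget=2]  = -4; Revenue = min(Clicks, Churn) - 3  [with Clicks=0, Churn=-4]  = -7.
Change = -3 − (-7) = 4.

4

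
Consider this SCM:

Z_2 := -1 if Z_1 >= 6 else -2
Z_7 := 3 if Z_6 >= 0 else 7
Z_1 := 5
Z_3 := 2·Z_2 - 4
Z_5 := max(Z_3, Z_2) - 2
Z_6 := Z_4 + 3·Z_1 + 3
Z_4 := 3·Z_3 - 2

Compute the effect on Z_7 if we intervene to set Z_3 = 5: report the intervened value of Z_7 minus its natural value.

-4

The intervention breaks the incoming arrows to Z_3: Z_3 := 2·Z_2 - 4 no longer applies, and Z_3 = 5.
Z_4 = 3·Z_3 - 2  [with Z_3=5]  = 13
Z_6 = Z_4 + 3·Z_1 + 3  [with Z_4=13, Z_1=5]  = 31
Z_7 = 3 if Z_6 >= 0 else 7  [with Z_6=31]  = 3
Without intervention: Z_2 = -1 if Z_1 >= 6 else -2  [with Z_1=5]  = -2; Z_3 = 2·Z_2 - 4  [with Z_2=-2]  = -8; Z_4 = 3·Z_3 - 2  [with Z_3=-8]  = -26; Z_6 = Z_4 + 3·Z_1 + 3  [with Z_4=-26, Z_1=5]  = -8; Z_7 = 3 if Z_6 >= 0 else 7  [with Z_6=-8]  = 7.
Change = 3 − 7 = -4.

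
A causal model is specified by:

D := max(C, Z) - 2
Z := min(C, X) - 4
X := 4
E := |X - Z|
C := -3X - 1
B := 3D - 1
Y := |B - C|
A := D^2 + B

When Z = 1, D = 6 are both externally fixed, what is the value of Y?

30

The joint intervention fixes Z = 1, D = 6, removing each variable's own equation.
C = -3X - 1  [with X=4]  = -13
B = 3D - 1  [with D=6]  = 17
Y = |B - C|  [with B=17, C=-13]  = 30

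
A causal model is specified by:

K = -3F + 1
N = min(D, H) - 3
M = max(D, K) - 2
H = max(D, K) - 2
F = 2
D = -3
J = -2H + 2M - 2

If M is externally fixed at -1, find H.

-5

The intervention breaks the incoming arrows to M: M = max(D, K) - 2 no longer applies, and M = -1.
Since H is not a descendant of the intervened variable, it is unaffected.
K = -3F + 1  [with F=2]  = -5
H = max(D, K) - 2  [with D=-3, K=-5]  = -5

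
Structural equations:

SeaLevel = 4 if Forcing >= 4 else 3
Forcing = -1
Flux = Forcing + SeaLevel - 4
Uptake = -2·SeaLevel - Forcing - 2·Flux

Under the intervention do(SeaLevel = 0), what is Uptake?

Under do(SeaLevel=0), the mechanism SeaLevel = 4 if Forcing >= 4 else 3 is discarded; SeaLevel is fixed at 0.
Flux = Forcing + SeaLevel - 4  [with Forcing=-1, SeaLevel=0]  = -5
Uptake = -2·SeaLevel - Forcing - 2·Flux  [with SeaLevel=0, Forcing=-1, Flux=-5]  = 11

11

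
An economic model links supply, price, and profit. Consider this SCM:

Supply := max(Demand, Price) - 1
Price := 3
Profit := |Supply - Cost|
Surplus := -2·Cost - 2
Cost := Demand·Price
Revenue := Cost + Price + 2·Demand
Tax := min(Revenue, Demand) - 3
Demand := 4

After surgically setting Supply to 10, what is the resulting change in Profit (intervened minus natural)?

-7

The intervention breaks the incoming arrows to Supply: Supply := max(Demand, Price) - 1 no longer applies, and Supply = 10.
Cost = Demand·Price  [with Demand=4, Price=3]  = 12
Profit = |Supply - Cost|  [with Supply=10, Cost=12]  = 2
Without intervention: Supply = max(Demand, Price) - 1  [with Demand=4, Price=3]  = 3; Cost = Demand·Price  [with Demand=4, Price=3]  = 12; Profit = |Supply - Cost|  [with Supply=3, Cost=12]  = 9.
Change = 2 − 9 = -7.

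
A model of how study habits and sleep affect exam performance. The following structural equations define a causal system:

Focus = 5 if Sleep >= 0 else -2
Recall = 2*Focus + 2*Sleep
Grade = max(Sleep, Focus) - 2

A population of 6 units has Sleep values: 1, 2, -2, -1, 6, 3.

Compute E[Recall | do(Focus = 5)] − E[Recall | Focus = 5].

-3

Every unit gets Focus=5 under the intervention. Recall values become 12, 14, 6, 8, 22, 16; E[Recall|do(Focus=5)] = 13.
E[Recall|Focus=5] averages over only the 4 units with Focus=5 (Sleep = 1, 2, 6, 3): Recall = 12, 14, 22, 16, mean 16.
Difference = 13 − 16 = -3.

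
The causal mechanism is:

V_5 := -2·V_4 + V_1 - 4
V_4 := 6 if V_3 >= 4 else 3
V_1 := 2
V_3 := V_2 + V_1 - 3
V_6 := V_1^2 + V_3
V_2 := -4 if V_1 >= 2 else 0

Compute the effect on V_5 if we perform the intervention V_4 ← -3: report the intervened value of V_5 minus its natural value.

Intervening sets V_4 = -3 and removes its equation (V_4 := 6 if V_3 >= 4 else 3).
V_5 = -2·V_4 + V_1 - 4  [with V_4=-3, V_1=2]  = 4
Without intervention: V_2 = -4 if V_1 >= 2 else 0  [with V_1=2]  = -4; V_3 = V_2 + V_1 - 3  [with V_2=-4, V_1=2]  = -5; V_4 = 6 if V_3 >= 4 else 3  [with V_3=-5]  = 3; V_5 = -2·V_4 + V_1 - 4  [with V_4=3, V_1=2]  = -8.
Change = 4 − (-8) = 12.

12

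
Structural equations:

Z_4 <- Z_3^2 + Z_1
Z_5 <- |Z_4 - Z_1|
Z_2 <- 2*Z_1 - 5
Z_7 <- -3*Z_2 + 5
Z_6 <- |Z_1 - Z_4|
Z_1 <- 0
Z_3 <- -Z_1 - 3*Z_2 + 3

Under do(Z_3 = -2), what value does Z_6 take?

The intervention breaks the incoming arrows to Z_3: Z_3 <- -Z_1 - 3*Z_2 + 3 no longer applies, and Z_3 = -2.
Z_4 = Z_3^2 + Z_1  [with Z_3=-2, Z_1=0]  = 4
Z_6 = |Z_1 - Z_4|  [with Z_1=0, Z_4=4]  = 4

4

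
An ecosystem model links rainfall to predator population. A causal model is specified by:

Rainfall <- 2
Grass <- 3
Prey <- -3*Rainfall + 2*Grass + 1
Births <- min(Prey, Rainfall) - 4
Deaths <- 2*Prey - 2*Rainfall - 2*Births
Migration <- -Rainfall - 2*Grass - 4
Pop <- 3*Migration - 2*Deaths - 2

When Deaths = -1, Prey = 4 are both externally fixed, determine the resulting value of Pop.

-36

The joint intervention fixes Deaths = -1, Prey = 4, removing each variable's own equation.
Migration = -Rainfall - 2*Grass - 4  [with Rainfall=2, Grass=3]  = -12
Pop = 3*Migration - 2*Deaths - 2  [with Migration=-12, Deaths=-1]  = -36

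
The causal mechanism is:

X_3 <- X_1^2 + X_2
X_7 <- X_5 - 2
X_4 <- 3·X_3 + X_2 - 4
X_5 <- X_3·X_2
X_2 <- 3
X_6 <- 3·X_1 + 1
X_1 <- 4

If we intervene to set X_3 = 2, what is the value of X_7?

4

The intervention breaks the incoming arrows to X_3: X_3 <- X_1^2 + X_2 no longer applies, and X_3 = 2.
X_5 = X_3·X_2  [with X_3=2, X_2=3]  = 6
X_7 = X_5 - 2  [with X_5=6]  = 4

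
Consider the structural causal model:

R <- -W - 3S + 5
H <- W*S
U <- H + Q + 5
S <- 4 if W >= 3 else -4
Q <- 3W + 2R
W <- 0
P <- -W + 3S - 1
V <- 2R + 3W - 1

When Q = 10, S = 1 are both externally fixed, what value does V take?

Under do(Q = 10, S = 1), each intervened variable's structural equation is replaced by its fixed value.
R = -W - 3S + 5  [with W=0, S=1]  = 2
V = 2R + 3W - 1  [with R=2, W=0]  = 3

3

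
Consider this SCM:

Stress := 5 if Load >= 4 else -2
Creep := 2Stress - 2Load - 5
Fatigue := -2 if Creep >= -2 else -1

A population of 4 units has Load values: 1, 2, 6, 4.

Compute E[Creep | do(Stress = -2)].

The intervention sets Stress=-2 in all 4 units regardless of Load. Recomputing Creep per unit gives -11, -13, -21, -17; average -15.5.

-15.5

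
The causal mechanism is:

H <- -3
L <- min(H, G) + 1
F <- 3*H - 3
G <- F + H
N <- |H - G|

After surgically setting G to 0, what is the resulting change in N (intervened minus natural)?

do(G=0) replaces the equation G <- F + H with the constant G = 0.
N = |H - G|  [with H=-3, G=0]  = 3
Without intervention: F = 3*H - 3  [with H=-3]  = -12; G = F + H  [with F=-12, H=-3]  = -15; N = |H - G|  [with H=-3, G=-15]  = 12.
Change = 3 − 12 = -9.

-9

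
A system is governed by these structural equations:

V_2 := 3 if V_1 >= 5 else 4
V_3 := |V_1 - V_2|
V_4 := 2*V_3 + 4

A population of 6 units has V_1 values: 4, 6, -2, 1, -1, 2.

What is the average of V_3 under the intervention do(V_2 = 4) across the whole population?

3

The intervention sets V_2=4 in all 6 units regardless of V_1. Recomputing V_3 per unit gives 0, 2, 6, 3, 5, 2; average 3.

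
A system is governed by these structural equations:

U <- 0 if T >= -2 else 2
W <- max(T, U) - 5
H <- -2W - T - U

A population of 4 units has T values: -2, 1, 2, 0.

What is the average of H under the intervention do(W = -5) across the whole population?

9.75

Under do(W=-5), W's equation is replaced by W=-5 for every unit. Per-unit H: 12, 9, 8, 10. Mean = 9.75.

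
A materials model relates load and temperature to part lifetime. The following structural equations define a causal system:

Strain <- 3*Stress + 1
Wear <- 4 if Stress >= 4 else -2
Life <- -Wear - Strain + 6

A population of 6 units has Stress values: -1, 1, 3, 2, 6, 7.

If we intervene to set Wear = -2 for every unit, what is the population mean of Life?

-2

The intervention sets Wear=-2 in all 6 units regardless of Stress. Recomputing Life per unit gives 10, 4, -2, 1, -11, -14; average -2.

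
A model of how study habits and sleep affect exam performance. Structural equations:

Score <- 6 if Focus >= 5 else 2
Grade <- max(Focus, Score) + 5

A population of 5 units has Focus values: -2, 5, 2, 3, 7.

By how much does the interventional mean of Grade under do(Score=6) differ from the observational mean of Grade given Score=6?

-0.3

The intervention sets Score=6 in all 5 units regardless of Focus. Recomputing Grade per unit gives 11, 11, 11, 11, 12; average 11.2.
E[Grade|Score=6] averages over only the 2 units with Score=6 (Focus = 5, 7): Grade = 11, 12, mean 11.5.
Difference = 11.2 − 11.5 = -0.3.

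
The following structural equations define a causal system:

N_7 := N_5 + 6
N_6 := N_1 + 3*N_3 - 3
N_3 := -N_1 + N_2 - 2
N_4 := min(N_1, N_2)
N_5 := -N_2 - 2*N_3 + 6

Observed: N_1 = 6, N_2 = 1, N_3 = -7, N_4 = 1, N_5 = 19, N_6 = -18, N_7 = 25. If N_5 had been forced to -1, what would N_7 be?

5

Under do(N_5=-1), the mechanism N_5 := -N_2 - 2*N_3 + 6 is discarded; N_5 is fixed at -1.
N_7 = N_5 + 6  [with N_5=-1]  = 5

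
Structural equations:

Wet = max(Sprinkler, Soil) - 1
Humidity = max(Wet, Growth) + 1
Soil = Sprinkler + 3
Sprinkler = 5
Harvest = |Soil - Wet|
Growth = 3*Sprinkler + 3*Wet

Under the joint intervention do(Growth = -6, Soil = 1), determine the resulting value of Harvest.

The joint intervention fixes Growth = -6, Soil = 1, removing each variable's own equation.
Wet = max(Sprinkler, Soil) - 1  [with Sprinkler=5, Soil=1]  = 4
Harvest = |Soil - Wet|  [with Soil=1, Wet=4]  = 3

3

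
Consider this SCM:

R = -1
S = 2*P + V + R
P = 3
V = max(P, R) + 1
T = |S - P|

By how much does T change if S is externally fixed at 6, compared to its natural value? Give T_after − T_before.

-3

Intervening sets S = 6 and removes its equation (S = 2*P + V + R).
T = |S - P|  [with S=6, P=3]  = 3
Without intervention: V = max(P, R) + 1  [with P=3, R=-1]  = 4; S = 2*P + V + R  [with P=3, V=4, R=-1]  = 9; T = |S - P|  [with S=9, P=3]  = 6.
Change = 3 − 6 = -3.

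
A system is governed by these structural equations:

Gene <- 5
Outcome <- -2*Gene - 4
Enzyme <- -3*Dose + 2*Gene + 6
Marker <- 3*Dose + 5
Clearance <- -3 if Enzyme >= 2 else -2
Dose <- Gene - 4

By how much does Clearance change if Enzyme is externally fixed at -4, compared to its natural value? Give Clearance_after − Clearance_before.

1

do(Enzyme=-4) replaces the equation Enzyme <- -3*Dose + 2*Gene + 6 with the constant Enzyme = -4.
Clearance = -3 if Enzyme >= 2 else -2  [with Enzyme=-4]  = -2
Without intervention: Dose = Gene - 4  [with Gene=5]  = 1; Enzyme = -3*Dose + 2*Gene + 6  [with Dose=1, Gene=5]  = 13; Clearance = -3 if Enzyme >= 2 else -2  [with Enzyme=13]  = -3.
Change = -2 − (-3) = 1.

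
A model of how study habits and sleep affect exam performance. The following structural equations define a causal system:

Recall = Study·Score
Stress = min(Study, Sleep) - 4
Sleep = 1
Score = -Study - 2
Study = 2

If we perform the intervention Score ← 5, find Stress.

-3

Under do(Score=5), the mechanism Score = -Study - 2 is discarded; Score is fixed at 5.
Since Stress is not a descendant of the intervened variable, it is unaffected.
Stress = min(Study, Sleep) - 4  [with Study=2, Sleep=1]  = -3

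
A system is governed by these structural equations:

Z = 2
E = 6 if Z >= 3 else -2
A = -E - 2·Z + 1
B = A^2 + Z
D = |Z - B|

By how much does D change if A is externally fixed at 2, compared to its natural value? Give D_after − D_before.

3

do(A=2) replaces the equation A = -E - 2·Z + 1 with the constant A = 2.
B = A^2 + Z  [with A=2, Z=2]  = 6
D = |Z - B|  [with Z=2, B=6]  = 4
Without intervention: E = 6 if Z >= 3 else -2  [with Z=2]  = -2; A = -E - 2·Z + 1  [with E=-2, Z=2]  = -1; B = A^2 + Z  [with A=-1, Z=2]  = 3; D = |Z - B|  [with Z=2, B=3]  = 1.
Change = 4 − 1 = 3.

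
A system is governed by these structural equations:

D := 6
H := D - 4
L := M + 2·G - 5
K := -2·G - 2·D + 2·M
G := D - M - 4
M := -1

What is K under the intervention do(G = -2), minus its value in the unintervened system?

The intervention breaks the incoming arrows to G: G := D - M - 4 no longer applies, and G = -2.
K = -2·G - 2·D + 2·M  [with G=-2, D=6, M=-1]  = -10
Without intervention: G = D - M - 4  [with D=6, M=-1]  = 3; K = -2·G - 2·D + 2·M  [with G=3, D=6, M=-1]  = -20.
Change = -10 − (-20) = 10.

10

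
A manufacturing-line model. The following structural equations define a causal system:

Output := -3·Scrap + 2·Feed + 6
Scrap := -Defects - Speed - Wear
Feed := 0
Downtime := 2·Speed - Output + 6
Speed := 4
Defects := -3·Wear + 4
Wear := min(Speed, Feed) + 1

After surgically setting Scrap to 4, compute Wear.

1

do(Scrap=4) replaces the equation Scrap := -Defects - Speed - Wear with the constant Scrap = 4.
Wear is not downstream of the intervention, so its value is determined by the original equations.
Wear = min(Speed, Feed) + 1  [with Speed=4, Feed=0]  = 1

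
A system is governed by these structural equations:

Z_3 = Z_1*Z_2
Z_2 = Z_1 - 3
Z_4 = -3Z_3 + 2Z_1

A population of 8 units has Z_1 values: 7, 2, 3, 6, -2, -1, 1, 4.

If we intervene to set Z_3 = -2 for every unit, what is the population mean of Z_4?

The intervention sets Z_3=-2 in all 8 units regardless of Z_1. Recomputing Z_4 per unit gives 20, 10, 12, 18, 2, 4, 8, 14; average 11.

11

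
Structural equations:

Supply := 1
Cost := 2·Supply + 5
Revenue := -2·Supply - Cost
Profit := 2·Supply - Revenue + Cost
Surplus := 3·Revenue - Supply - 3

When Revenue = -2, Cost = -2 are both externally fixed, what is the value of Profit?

2

The joint intervention fixes Revenue = -2, Cost = -2, removing each variable's own equation.
Profit = 2·Supply - Revenue + Cost  [with Supply=1, Revenue=-2, Cost=-2]  = 2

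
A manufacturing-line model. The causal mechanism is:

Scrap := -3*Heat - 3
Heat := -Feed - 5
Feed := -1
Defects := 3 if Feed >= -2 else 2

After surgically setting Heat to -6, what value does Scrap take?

15

Under do(Heat=-6), the mechanism Heat := -Feed - 5 is discarded; Heat is fixed at -6.
Scrap = -3*Heat - 3  [with Heat=-6]  = 15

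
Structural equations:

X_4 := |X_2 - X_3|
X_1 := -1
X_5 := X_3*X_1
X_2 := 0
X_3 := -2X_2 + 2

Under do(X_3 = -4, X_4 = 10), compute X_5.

Setting X_3 = -4, X_4 = 10 by intervention discards those variables' equations.
X_5 = X_3*X_1  [with X_3=-4, X_1=-1]  = 4

4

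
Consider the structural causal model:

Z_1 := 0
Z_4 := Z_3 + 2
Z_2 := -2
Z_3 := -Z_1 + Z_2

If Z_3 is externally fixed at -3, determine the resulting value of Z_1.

Under do(Z_3=-3), the mechanism Z_3 := -Z_1 + Z_2 is discarded; Z_3 is fixed at -3.
Z_1 is not downstream of the intervention, so its value is determined by the original equations.

0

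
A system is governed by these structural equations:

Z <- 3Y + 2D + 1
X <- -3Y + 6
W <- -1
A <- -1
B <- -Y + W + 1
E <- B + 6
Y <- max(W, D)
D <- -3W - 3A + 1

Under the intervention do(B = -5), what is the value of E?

do(B=-5) replaces the equation B <- -Y + W + 1 with the constant B = -5.
E = B + 6  [with B=-5]  = 1

1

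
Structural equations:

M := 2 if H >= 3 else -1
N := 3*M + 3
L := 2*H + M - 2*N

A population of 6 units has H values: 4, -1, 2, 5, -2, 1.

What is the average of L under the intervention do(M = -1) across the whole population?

do(M=-1) breaks M's dependence on H. With M=-1 fixed, L across the units is 7, -3, 3, 9, -5, 1, mean 2.

2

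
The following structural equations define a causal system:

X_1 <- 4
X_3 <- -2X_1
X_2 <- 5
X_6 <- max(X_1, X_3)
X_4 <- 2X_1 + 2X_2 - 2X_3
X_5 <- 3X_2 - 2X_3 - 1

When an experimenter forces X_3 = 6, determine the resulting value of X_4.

6

The intervention breaks the incoming arrows to X_3: X_3 <- -2X_1 no longer applies, and X_3 = 6.
X_4 = 2X_1 + 2X_2 - 2X_3  [with X_1=4, X_2=5, X_3=6]  = 6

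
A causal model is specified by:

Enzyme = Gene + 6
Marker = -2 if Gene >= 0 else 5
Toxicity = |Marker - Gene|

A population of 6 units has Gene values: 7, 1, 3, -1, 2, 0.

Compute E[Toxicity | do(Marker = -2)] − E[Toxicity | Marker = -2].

-0.6

do(Marker=-2) breaks Marker's dependence on Gene. With Marker=-2 fixed, Toxicity across the units is 9, 3, 5, 1, 4, 2, mean 4.
Observing Marker=-2 restricts to units where Marker's equation naturally yields -2: Gene ∈ {7, 1, 3, 2, 0}. In that subpopulation Toxicity = 9, 3, 5, 4, 2, mean 4.6.
Difference = 4 − 4.6 = -0.6.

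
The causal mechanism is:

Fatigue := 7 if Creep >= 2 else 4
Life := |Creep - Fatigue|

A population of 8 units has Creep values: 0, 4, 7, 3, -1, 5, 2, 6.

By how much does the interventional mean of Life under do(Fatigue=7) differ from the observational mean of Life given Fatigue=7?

1.25

Every unit gets Fatigue=7 under the intervention. Life values become 7, 3, 0, 4, 8, 2, 5, 1; E[Life|do(Fatigue=7)] = 3.75.
E[Life|Fatigue=7] averages over only the 6 units with Fatigue=7 (Creep = 4, 7, 3, 5, 2, 6): Life = 3, 0, 4, 2, 5, 1, mean 2.5.
Difference = 3.75 − 2.5 = 1.25.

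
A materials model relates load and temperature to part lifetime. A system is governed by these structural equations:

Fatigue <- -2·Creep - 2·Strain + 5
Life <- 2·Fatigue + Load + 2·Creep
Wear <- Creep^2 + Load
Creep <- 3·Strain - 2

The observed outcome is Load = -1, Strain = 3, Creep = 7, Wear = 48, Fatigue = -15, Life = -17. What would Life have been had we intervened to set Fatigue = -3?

The intervention breaks the incoming arrows to Fatigue: Fatigue <- -2·Creep - 2·Strain + 5 no longer applies, and Fatigue = -3.
Creep = 3·Strain - 2  [with Strain=3]  = 7
Life = 2·Fatigue + Load + 2·Creep  [with Fatigue=-3, Load=-1, Creep=7]  = 7

7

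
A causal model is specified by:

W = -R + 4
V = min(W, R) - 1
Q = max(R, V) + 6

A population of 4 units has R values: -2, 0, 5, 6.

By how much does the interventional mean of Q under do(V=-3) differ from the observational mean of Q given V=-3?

0.25

The intervention sets V=-3 in all 4 units regardless of R. Recomputing Q per unit gives 4, 6, 11, 12; average 8.25.
E[Q|V=-3] averages over only the 2 units with V=-3 (R = -2, 6): Q = 4, 12, mean 8.
Difference = 8.25 − 8 = 0.25.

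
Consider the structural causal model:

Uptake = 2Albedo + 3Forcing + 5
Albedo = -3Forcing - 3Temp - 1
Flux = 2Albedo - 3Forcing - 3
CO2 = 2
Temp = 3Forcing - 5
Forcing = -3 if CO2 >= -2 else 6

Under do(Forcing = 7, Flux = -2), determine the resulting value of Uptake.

-114

Setting Forcing = 7, Flux = -2 by intervention discards those variables' equations.
Temp = 3Forcing - 5  [with Forcing=7]  = 16
Albedo = -3Forcing - 3Temp - 1  [with Forcing=7, Temp=16]  = -70
Uptake = 2Albedo + 3Forcing + 5  [with Albedo=-70, Forcing=7]  = -114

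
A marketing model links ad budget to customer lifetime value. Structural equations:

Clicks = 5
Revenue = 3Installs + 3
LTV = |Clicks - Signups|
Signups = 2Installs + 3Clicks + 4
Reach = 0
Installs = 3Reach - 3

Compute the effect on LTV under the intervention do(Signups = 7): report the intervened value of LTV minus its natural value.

-6

Under do(Signups=7), the mechanism Signups = 2Installs + 3Clicks + 4 is discarded; Signups is fixed at 7.
LTV = |Clicks - Signups|  [with Clicks=5, Signups=7]  = 2
Without intervention: Installs = 3Reach - 3  [with Reach=0]  = -3; Signups = 2Installs + 3Clicks + 4  [with Installs=-3, Clicks=5]  = 13; LTV = |Clicks - Signups|  [with Clicks=5, Signups=13]  = 8.
Change = 2 − 8 = -6.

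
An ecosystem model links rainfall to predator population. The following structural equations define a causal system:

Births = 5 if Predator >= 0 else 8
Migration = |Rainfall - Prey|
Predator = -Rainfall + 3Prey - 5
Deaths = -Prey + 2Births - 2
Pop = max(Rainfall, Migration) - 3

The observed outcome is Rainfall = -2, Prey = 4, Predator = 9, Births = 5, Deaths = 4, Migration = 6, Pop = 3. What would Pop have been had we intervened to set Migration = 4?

1

Intervening sets Migration = 4 and removes its equation (Migration = |Rainfall - Prey|).
Pop = max(Rainfall, Migration) - 3  [with Rainfall=-2, Migration=4]  = 1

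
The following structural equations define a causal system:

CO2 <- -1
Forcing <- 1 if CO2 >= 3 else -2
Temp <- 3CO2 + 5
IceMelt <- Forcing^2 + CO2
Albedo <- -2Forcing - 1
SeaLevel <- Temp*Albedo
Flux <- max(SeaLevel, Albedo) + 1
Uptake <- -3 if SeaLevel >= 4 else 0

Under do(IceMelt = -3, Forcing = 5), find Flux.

Under do(IceMelt = -3, Forcing = 5), each intervened variable's structural equation is replaced by its fixed value.
Temp = 3CO2 + 5  [with CO2=-1]  = 2
Albedo = -2Forcing - 1  [with Forcing=5]  = -11
SeaLevel = Temp*Albedo  [with Temp=2, Albedo=-11]  = -22
Flux = max(SeaLevel, Albedo) + 1  [with SeaLevel=-22, Albedo=-11]  = -10

-10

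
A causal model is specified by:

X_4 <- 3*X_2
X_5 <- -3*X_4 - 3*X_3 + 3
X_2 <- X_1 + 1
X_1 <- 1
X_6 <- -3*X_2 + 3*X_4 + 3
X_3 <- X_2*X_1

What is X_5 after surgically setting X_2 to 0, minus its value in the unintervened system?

do(X_2=0) replaces the equation X_2 <- X_1 + 1 with the constant X_2 = 0.
X_3 = X_2*X_1  [with X_2=0, X_1=1]  = 0
X_4 = 3*X_2  [with X_2=0]  = 0
X_5 = -3*X_4 - 3*X_3 + 3  [with X_4=0, X_3=0]  = 3
Without intervention: X_2 = X_1 + 1  [with X_1=1]  = 2; X_3 = X_2*X_1  [with X_2=2, X_1=1]  = 2; X_4 = 3*X_2  [with X_2=2]  = 6; X_5 = -3*X_4 - 3*X_3 + 3  [with X_4=6, X_3=2]  = -21.
Change = 3 − (-21) = 24.

24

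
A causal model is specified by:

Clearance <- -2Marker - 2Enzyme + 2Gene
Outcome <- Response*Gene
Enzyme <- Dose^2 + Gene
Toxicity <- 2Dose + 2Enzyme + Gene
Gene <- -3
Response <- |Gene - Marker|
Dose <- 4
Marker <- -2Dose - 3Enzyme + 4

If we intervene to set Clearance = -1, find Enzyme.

13

Intervening sets Clearance = -1 and removes its equation (Clearance <- -2Marker - 2Enzyme + 2Gene).
Enzyme is not downstream of the intervention, so its value is determined by the original equations.
Enzyme = Dose^2 + Gene  [with Dose=4, Gene=-3]  = 13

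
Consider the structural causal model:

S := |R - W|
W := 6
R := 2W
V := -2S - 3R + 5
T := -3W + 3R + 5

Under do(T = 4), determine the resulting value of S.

6

Under do(T=4), the mechanism T := -3W + 3R + 5 is discarded; T is fixed at 4.
Since S is not a descendant of the intervened variable, it is unaffected.
R = 2W  [with W=6]  = 12
S = |R - W|  [with R=12, W=6]  = 6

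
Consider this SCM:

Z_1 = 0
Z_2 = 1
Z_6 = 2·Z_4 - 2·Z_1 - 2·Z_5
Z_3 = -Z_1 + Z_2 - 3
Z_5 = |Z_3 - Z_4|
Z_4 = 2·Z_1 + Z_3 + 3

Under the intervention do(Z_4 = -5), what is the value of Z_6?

Under do(Z_4=-5), the mechanism Z_4 = 2·Z_1 + Z_3 + 3 is discarded; Z_4 is fixed at -5.
Z_3 = -Z_1 + Z_2 - 3  [with Z_1=0, Z_2=1]  = -2
Z_5 = |Z_3 - Z_4|  [with Z_3=-2, Z_4=-5]  = 3
Z_6 = 2·Z_4 - 2·Z_1 - 2·Z_5  [with Z_4=-5, Z_1=0, Z_5=3]  = -16

-16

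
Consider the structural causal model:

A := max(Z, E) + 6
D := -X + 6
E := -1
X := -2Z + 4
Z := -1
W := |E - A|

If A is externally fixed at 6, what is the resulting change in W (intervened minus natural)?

The intervention breaks the incoming arrows to A: A := max(Z, E) + 6 no longer applies, and A = 6.
W = |E - A|  [with E=-1, A=6]  = 7
Without intervention: A = max(Z, E) + 6  [with Z=-1, E=-1]  = 5; W = |E - A|  [with E=-1, A=5]  = 6.
Change = 7 − 6 = 1.

1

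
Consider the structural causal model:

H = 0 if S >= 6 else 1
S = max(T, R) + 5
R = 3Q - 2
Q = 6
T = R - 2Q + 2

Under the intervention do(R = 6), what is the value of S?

Under do(R=6), the mechanism R = 3Q - 2 is discarded; R is fixed at 6.
T = R - 2Q + 2  [with R=6, Q=6]  = -4
S = max(T, R) + 5  [with T=-4, R=6]  = 11

11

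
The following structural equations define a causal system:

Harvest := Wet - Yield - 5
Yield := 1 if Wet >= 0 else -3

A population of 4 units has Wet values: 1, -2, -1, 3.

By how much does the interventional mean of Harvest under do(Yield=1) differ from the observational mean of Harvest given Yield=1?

do(Yield=1) breaks Yield's dependence on Wet. With Yield=1 fixed, Harvest across the units is -5, -8, -7, -3, mean -5.75.
E[Harvest|Yield=1] averages over only the 2 units with Yield=1 (Wet = 1, 3): Harvest = -5, -3, mean -4.
Difference = -5.75 − (-4) = -1.75.

-1.75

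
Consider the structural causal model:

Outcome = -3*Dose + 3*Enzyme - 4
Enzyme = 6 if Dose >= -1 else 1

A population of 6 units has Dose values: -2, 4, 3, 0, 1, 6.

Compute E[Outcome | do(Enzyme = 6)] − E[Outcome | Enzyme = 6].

Under do(Enzyme=6), Enzyme's equation is replaced by Enzyme=6 for every unit. Per-unit Outcome: 20, 2, 5, 14, 11, -4. Mean = 8.
Conditioning on Enzyme=6 selects the 5 unit(s) with Dose ∈ {4, 3, 0, 1, 6}. Their Outcome values: 2, 5, 14, 11, -4. Mean = 5.6.
Difference = 8 − 5.6 = 2.4.

2.4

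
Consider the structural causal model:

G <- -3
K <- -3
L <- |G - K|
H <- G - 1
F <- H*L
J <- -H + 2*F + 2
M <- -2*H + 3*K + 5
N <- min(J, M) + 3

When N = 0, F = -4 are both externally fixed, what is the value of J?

Under do(N = 0, F = -4), each intervened variable's structural equation is replaced by its fixed value.
H = G - 1  [with G=-3]  = -4
J = -H + 2*F + 2  [with H=-4, F=-4]  = -2

-2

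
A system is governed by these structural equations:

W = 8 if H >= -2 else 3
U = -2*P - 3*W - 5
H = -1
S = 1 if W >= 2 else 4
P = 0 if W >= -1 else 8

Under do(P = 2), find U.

Intervening sets P = 2 and removes its equation (P = 0 if W >= -1 else 8).
W = 8 if H >= -2 else 3  [with H=-1]  = 8
U = -2*P - 3*W - 5  [with P=2, W=8]  = -33

-33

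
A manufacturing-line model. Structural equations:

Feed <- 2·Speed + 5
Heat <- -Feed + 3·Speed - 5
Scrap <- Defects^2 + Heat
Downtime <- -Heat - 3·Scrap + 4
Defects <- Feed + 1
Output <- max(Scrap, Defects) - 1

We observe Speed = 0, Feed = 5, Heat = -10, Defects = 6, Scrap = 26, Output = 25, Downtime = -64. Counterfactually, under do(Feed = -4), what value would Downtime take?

-19

Under do(Feed=-4), the mechanism Feed <- 2·Speed + 5 is discarded; Feed is fixed at -4.
Heat = -Feed + 3·Speed - 5  [with Feed=-4, Speed=0]  = -1
Defects = Feed + 1  [with Feed=-4]  = -3
Scrap = Defects^2 + Heat  [with Defects=-3, Heat=-1]  = 8
Downtime = -Heat - 3·Scrap + 4  [with Heat=-1, Scrap=8]  = -19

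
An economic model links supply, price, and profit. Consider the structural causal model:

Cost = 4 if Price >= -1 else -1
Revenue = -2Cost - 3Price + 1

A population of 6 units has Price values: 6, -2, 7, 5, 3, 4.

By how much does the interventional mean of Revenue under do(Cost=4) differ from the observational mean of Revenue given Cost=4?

The intervention sets Cost=4 in all 6 units regardless of Price. Recomputing Revenue per unit gives -25, -1, -28, -22, -16, -19; average -18.5.
Conditioning on Cost=4 selects the 5 unit(s) with Price ∈ {6, 7, 5, 3, 4}. Their Revenue values: -25, -28, -22, -16, -19. Mean = -22.
Difference = -18.5 − (-22) = 3.5.

3.5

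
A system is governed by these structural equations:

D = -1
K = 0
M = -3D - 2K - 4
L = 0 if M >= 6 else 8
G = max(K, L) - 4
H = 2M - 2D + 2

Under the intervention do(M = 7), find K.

0

Under do(M=7), the mechanism M = -3D - 2K - 4 is discarded; M is fixed at 7.
Since K is not a descendant of the intervened variable, it is unaffected.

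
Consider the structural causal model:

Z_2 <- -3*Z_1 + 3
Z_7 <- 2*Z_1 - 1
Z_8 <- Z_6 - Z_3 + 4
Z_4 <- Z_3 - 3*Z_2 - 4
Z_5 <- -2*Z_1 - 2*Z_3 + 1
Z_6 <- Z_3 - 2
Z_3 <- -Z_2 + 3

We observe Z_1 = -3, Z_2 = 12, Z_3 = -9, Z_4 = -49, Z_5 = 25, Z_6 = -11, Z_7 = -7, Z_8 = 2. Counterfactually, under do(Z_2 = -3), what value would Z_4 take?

11

Under do(Z_2=-3), the mechanism Z_2 <- -3*Z_1 + 3 is discarded; Z_2 is fixed at -3.
Z_3 = -Z_2 + 3  [with Z_2=-3]  = 6
Z_4 = Z_3 - 3*Z_2 - 4  [with Z_3=6, Z_2=-3]  = 11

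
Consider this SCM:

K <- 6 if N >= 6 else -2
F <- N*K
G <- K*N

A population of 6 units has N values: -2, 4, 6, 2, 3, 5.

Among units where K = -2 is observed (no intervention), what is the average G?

-4.8

Conditioning on K=-2 selects the 5 unit(s) with N ∈ {-2, 4, 2, 3, 5}. Their G values: 4, -8, -4, -6, -10. Mean = -4.8.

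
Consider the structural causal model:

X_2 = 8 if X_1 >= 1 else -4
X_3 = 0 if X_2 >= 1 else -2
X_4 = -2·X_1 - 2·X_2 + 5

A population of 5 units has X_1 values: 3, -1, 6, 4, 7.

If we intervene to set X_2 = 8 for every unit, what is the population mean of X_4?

do(X_2=8) breaks X_2's dependence on X_1. With X_2=8 fixed, X_4 across the units is -17, -9, -23, -19, -25, mean -18.6.

-18.6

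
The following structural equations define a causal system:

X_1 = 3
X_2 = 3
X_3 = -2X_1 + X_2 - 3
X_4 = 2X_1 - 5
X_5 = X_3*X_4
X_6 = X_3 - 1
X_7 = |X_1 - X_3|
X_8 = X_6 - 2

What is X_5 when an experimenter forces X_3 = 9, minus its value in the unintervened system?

15

do(X_3=9) replaces the equation X_3 = -2X_1 + X_2 - 3 with the constant X_3 = 9.
X_4 = 2X_1 - 5  [with X_1=3]  = 1
X_5 = X_3*X_4  [with X_3=9, X_4=1]  = 9
Without intervention: X_3 = -2X_1 + X_2 - 3  [with X_1=3, X_2=3]  = -6; X_4 = 2X_1 - 5  [with X_1=3]  = 1; X_5 = X_3*X_4  [with X_3=-6, X_4=1]  = -6.
Change = 9 − (-6) = 15.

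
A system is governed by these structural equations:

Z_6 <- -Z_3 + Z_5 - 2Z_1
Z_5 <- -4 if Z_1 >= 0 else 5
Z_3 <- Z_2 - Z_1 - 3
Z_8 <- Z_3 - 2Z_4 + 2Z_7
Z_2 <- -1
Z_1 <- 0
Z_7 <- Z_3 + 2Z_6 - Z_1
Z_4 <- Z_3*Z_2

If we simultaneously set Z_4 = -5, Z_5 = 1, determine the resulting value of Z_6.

The joint intervention fixes Z_4 = -5, Z_5 = 1, removing each variable's own equation.
Z_3 = Z_2 - Z_1 - 3  [with Z_2=-1, Z_1=0]  = -4
Z_6 = -Z_3 + Z_5 - 2Z_1  [with Z_3=-4, Z_5=1, Z_1=0]  = 5

5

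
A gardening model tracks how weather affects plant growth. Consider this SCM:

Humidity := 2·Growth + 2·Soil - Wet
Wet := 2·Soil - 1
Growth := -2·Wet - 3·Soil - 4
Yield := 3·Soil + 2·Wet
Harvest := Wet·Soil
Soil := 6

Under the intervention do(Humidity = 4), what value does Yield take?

Intervening sets Humidity = 4 and removes its equation (Humidity := 2·Growth + 2·Soil - Wet).
No directed path runs from Humidity to Yield, so Yield keeps its natural value.
Wet = 2·Soil - 1  [with Soil=6]  = 11
Yield = 3·Soil + 2·Wet  [with Soil=6, Wet=11]  = 40

40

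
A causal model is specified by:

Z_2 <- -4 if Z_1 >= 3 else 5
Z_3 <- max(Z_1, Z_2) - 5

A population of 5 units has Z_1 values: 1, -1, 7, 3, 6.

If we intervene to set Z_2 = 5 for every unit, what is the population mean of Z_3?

0.6

Under do(Z_2=5), Z_2's equation is replaced by Z_2=5 for every unit. Per-unit Z_3: 0, 0, 2, 0, 1. Mean = 0.6.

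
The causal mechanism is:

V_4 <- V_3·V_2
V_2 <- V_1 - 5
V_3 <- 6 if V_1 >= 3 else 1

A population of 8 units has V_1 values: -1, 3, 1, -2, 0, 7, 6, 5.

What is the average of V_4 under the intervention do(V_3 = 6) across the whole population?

-15.75

Under do(V_3=6), V_3's equation is replaced by V_3=6 for every unit. Per-unit V_4: -36, -12, -24, -42, -30, 12, 6, 0. Mean = -15.75.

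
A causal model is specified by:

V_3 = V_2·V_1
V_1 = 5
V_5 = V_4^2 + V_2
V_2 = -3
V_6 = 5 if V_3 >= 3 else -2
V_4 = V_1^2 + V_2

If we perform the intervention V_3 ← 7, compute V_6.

5

The intervention breaks the incoming arrows to V_3: V_3 = V_2·V_1 no longer applies, and V_3 = 7.
V_6 = 5 if V_3 >= 3 else -2  [with V_3=7]  = 5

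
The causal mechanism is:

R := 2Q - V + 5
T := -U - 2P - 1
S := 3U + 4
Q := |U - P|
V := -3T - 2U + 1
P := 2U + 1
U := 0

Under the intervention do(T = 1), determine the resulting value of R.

9

The intervention breaks the incoming arrows to T: T := -U - 2P - 1 no longer applies, and T = 1.
P = 2U + 1  [with U=0]  = 1
V = -3T - 2U + 1  [with T=1, U=0]  = -2
Q = |U - P|  [with U=0, P=1]  = 1
R = 2Q - V + 5  [with Q=1, V=-2]  = 9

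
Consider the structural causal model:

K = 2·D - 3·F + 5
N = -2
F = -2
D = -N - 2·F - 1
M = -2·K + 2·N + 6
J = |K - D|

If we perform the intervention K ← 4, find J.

1

Under do(K=4), the mechanism K = 2·D - 3·F + 5 is discarded; K is fixed at 4.
D = -N - 2·F - 1  [with N=-2, F=-2]  = 5
J = |K - D|  [with K=4, D=5]  = 1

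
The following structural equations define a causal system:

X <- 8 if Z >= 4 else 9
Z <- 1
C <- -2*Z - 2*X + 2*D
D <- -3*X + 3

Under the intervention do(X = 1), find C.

Under do(X=1), the mechanism X <- 8 if Z >= 4 else 9 is discarded; X is fixed at 1.
D = -3*X + 3  [with X=1]  = 0
C = -2*Z - 2*X + 2*D  [with Z=1, X=1, D=0]  = -4

-4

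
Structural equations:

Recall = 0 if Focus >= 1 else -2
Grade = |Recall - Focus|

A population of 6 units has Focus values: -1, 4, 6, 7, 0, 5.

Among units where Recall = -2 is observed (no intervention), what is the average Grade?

1.5

Observing Recall=-2 restricts to units where Recall's equation naturally yields -2: Focus ∈ {-1, 0}. In that subpopulation Grade = 1, 2, mean 1.5.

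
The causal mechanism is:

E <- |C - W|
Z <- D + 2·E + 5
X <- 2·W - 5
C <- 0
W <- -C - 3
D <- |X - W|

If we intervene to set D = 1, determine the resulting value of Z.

12

The intervention breaks the incoming arrows to D: D <- |X - W| no longer applies, and D = 1.
W = -C - 3  [with C=0]  = -3
E = |C - W|  [with C=0, W=-3]  = 3
Z = D + 2·E + 5  [with D=1, E=3]  = 12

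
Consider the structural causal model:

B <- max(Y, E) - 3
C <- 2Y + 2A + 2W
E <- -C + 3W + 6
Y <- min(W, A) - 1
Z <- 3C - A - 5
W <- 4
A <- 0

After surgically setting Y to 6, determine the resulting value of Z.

55

The intervention breaks the incoming arrows to Y: Y <- min(W, A) - 1 no longer applies, and Y = 6.
C = 2Y + 2A + 2W  [with Y=6, A=0, W=4]  = 20
Z = 3C - A - 5  [with C=20, A=0]  = 55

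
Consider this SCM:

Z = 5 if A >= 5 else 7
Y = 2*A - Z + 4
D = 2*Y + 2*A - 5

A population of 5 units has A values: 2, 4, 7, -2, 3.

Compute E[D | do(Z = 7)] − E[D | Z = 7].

do(Z=7) breaks Z's dependence on A. With Z=7 fixed, D across the units is 1, 13, 31, -23, 7, mean 5.8.
Observing Z=7 restricts to units where Z's equation naturally yields 7: A ∈ {2, 4, -2, 3}. In that subpopulation D = 1, 13, -23, 7, mean -0.5.
Difference = 5.8 − (-0.5) = 6.3.

6.3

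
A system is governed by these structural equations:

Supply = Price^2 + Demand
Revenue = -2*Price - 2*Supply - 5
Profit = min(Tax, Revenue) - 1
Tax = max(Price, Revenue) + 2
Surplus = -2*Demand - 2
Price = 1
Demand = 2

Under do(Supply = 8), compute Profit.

The intervention breaks the incoming arrows to Supply: Supply = Price^2 + Demand no longer applies, and Supply = 8.
Revenue = -2*Price - 2*Supply - 5  [with Price=1, Supply=8]  = -23
Tax = max(Price, Revenue) + 2  [with Price=1, Revenue=-23]  = 3
Profit = min(Tax, Revenue) - 1  [with Tax=3, Revenue=-23]  = -24

-24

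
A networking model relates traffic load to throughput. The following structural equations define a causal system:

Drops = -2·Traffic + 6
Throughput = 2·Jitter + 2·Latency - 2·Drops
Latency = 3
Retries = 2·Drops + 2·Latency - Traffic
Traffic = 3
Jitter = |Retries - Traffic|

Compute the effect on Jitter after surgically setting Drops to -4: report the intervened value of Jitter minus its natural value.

do(Drops=-4) replaces the equation Drops = -2·Traffic + 6 with the constant Drops = -4.
Retries = 2·Drops + 2·Latency - Traffic  [with Drops=-4, Latency=3, Traffic=3]  = -5
Jitter = |Retries - Traffic|  [with Retries=-5, Traffic=3]  = 8
Without intervention: Drops = -2·Traffic + 6  [with Traffic=3]  = 0; Retries = 2·Drops + 2·Latency - Traffic  [with Drops=0, Latency=3, Traffic=3]  = 3; Jitter = |Retries - Traffic|  [with Retries=3, Traffic=3]  = 0.
Change = 8 − 0 = 8.

8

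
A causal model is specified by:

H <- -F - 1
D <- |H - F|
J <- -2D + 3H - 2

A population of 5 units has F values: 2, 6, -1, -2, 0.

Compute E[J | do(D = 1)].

-10

The intervention sets D=1 in all 5 units regardless of F. Recomputing J per unit gives -13, -25, -4, -1, -7; average -10.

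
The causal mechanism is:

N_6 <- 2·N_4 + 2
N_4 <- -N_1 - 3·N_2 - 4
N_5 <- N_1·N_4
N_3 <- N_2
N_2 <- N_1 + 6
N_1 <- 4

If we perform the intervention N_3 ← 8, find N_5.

-152

do(N_3=8) replaces the equation N_3 <- N_2 with the constant N_3 = 8.
N_5 is not downstream of the intervention, so its value is determined by the original equations.
N_2 = N_1 + 6  [with N_1=4]  = 10
N_4 = -N_1 - 3·N_2 - 4  [with N_1=4, N_2=10]  = -38
N_5 = N_1·N_4  [with N_1=4, N_4=-38]  = -152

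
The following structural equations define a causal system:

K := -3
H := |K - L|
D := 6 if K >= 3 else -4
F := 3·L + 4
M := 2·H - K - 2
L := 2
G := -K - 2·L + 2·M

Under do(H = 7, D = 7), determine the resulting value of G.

The joint intervention fixes H = 7, D = 7, removing each variable's own equation.
M = 2·H - K - 2  [with H=7, K=-3]  = 15
G = -K - 2·L + 2·M  [with K=-3, L=2, M=15]  = 29

29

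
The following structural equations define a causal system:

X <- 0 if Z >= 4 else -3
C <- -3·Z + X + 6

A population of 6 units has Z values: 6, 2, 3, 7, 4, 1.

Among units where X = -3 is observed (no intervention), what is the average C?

-3

Conditioning on X=-3 selects the 3 unit(s) with Z ∈ {2, 3, 1}. Their C values: -3, -6, 0. Mean = -3.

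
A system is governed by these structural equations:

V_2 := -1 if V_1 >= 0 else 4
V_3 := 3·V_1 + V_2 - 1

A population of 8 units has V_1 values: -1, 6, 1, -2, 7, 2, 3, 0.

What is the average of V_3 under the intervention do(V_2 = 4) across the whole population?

The intervention sets V_2=4 in all 8 units regardless of V_1. Recomputing V_3 per unit gives 0, 21, 6, -3, 24, 9, 12, 3; average 9.

9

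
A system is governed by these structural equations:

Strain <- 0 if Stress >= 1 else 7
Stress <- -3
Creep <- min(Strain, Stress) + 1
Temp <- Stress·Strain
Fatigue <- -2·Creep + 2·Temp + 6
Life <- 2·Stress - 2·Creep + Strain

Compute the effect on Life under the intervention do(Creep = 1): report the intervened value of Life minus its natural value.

Under do(Creep=1), the mechanism Creep <- min(Strain, Stress) + 1 is discarded; Creep is fixed at 1.
Strain = 0 if Stress >= 1 else 7  [with Stress=-3]  = 7
Life = 2·Stress - 2·Creep + Strain  [with Stress=-3, Creep=1, Strain=7]  = -1
Without intervention: Strain = 0 if Stress >= 1 else 7  [with Stress=-3]  = 7; Creep = min(Strain, Stress) + 1  [with Strain=7, Stress=-3]  = -2; Life = 2·Stress - 2·Creep + Strain  [with Stress=-3, Creep=-2, Strain=7]  = 5.
Change = -1 − 5 = -6.

-6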